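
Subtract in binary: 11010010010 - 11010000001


Align and subtract column by column (LSB to MSB, borrowing when needed):
  11010010010
- 11010000001
  -----------
  col 0: (0 - 0 borrow-in) - 1 → borrow from next column: (0+2) - 1 = 1, borrow out 1
  col 1: (1 - 1 borrow-in) - 0 → 0 - 0 = 0, borrow out 0
  col 2: (0 - 0 borrow-in) - 0 → 0 - 0 = 0, borrow out 0
  col 3: (0 - 0 borrow-in) - 0 → 0 - 0 = 0, borrow out 0
  col 4: (1 - 0 borrow-in) - 0 → 1 - 0 = 1, borrow out 0
  col 5: (0 - 0 borrow-in) - 0 → 0 - 0 = 0, borrow out 0
  col 6: (0 - 0 borrow-in) - 0 → 0 - 0 = 0, borrow out 0
  col 7: (1 - 0 borrow-in) - 1 → 1 - 1 = 0, borrow out 0
  col 8: (0 - 0 borrow-in) - 0 → 0 - 0 = 0, borrow out 0
  col 9: (1 - 0 borrow-in) - 1 → 1 - 1 = 0, borrow out 0
  col 10: (1 - 0 borrow-in) - 1 → 1 - 1 = 0, borrow out 0
Reading bits MSB→LSB: 00000010001
Strip leading zeros: 10001
= 10001


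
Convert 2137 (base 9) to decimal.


Positional values (base 9):
  7 × 9^0 = 7 × 1 = 7
  3 × 9^1 = 3 × 9 = 27
  1 × 9^2 = 1 × 81 = 81
  2 × 9^3 = 2 × 729 = 1458
Sum = 7 + 27 + 81 + 1458
= 1573


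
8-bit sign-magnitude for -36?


Sign bit: 1 (negative)
Magnitude: 36 = 0100100
= 10100100


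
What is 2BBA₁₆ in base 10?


Positional values:
Position 0: A × 16^0 = 10 × 1 = 10
Position 1: B × 16^1 = 11 × 16 = 176
Position 2: B × 16^2 = 11 × 256 = 2816
Position 3: 2 × 16^3 = 2 × 4096 = 8192
Sum = 10 + 176 + 2816 + 8192
= 11194


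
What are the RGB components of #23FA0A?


Hex: #23FA0A
R = 23₁₆ = 35
G = FA₁₆ = 250
B = 0A₁₆ = 10
= RGB(35, 250, 10)


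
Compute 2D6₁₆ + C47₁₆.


Align and add column by column (LSB to MSB, each column mod 16 with carry):
  02D6
+ 0C47
  ----
  col 0: 6(6) + 7(7) + 0 (carry in) = 13 → D(13), carry out 0
  col 1: D(13) + 4(4) + 0 (carry in) = 17 → 1(1), carry out 1
  col 2: 2(2) + C(12) + 1 (carry in) = 15 → F(15), carry out 0
  col 3: 0(0) + 0(0) + 0 (carry in) = 0 → 0(0), carry out 0
Reading digits MSB→LSB: 0F1D
Strip leading zeros: F1D
= 0xF1D


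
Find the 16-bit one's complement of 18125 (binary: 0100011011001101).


Original: 0100011011001101
Invert all bits:
  bit 0: 0 → 1
  bit 1: 1 → 0
  bit 2: 0 → 1
  bit 3: 0 → 1
  bit 4: 0 → 1
  bit 5: 1 → 0
  bit 6: 1 → 0
  bit 7: 0 → 1
  bit 8: 1 → 0
  bit 9: 1 → 0
  bit 10: 0 → 1
  bit 11: 0 → 1
  bit 12: 1 → 0
  bit 13: 1 → 0
  bit 14: 0 → 1
  bit 15: 1 → 0
= 1011100100110010


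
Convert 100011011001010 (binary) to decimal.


Positional values:
Bit 1: 1 × 2^1 = 2
Bit 3: 1 × 2^3 = 8
Bit 6: 1 × 2^6 = 64
Bit 7: 1 × 2^7 = 128
Bit 9: 1 × 2^9 = 512
Bit 10: 1 × 2^10 = 1024
Bit 14: 1 × 2^14 = 16384
Sum = 2 + 8 + 64 + 128 + 512 + 1024 + 16384
= 18122


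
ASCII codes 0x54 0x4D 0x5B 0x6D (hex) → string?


Codes (hex): 0x54 0x4D 0x5B 0x6D
Per-code ASCII lookup:
  0x54 = 84  (range 65-90: uppercase, 84 - 65 = 19) → 'T'
  0x4D = 77  (range 65-90: uppercase, 77 - 65 = 12) → 'M'
  0x5B = 91  (special character) → '['
  0x6D = 109  (range 97-122: lowercase, 109 - 97 = 12) → 'm'
= 'TM[m'


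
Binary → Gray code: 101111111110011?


Binary: 101111111110011
Gray code: G = B XOR (B >> 1)
B >> 1 = 010111111111001
101111111110011 XOR 010111111111001:
  1 XOR 0 = 1
  0 XOR 1 = 1
  1 XOR 0 = 1
  1 XOR 1 = 0
  1 XOR 1 = 0
  1 XOR 1 = 0
  1 XOR 1 = 0
  1 XOR 1 = 0
  1 XOR 1 = 0
  1 XOR 1 = 0
  1 XOR 1 = 0
  0 XOR 1 = 1
  0 XOR 0 = 0
  1 XOR 0 = 1
  1 XOR 1 = 0
= 111000000001010


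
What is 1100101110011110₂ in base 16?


Group into 4-bit nibbles: 1100101110011110
  1100 = C
  1011 = B
  1001 = 9
  1110 = E
= 0xCB9E


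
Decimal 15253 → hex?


Divide by 16 repeatedly:
15253 ÷ 16 = 953 remainder 5 (5)
953 ÷ 16 = 59 remainder 9 (9)
59 ÷ 16 = 3 remainder 11 (B)
3 ÷ 16 = 0 remainder 3 (3)
Reading remainders bottom-up:
= 0x3B95


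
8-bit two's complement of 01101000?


Original: 01101000
Step 1 - Invert all bits: 10010111
Step 2 - Add 1: 10010111 + 1
= 10011000 (represents -104)


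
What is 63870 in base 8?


Divide by 8 repeatedly:
63870 ÷ 8 = 7983 remainder 6
7983 ÷ 8 = 997 remainder 7
997 ÷ 8 = 124 remainder 5
124 ÷ 8 = 15 remainder 4
15 ÷ 8 = 1 remainder 7
1 ÷ 8 = 0 remainder 1
Reading remainders bottom-up:
= 0o174576


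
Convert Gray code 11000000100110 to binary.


Gray code: 11000000100110
MSB stays the same: 1
Each subsequent bit = prev_binary XOR current_gray:
  B[1] = 1 XOR 1 = 0
  B[2] = 0 XOR 0 = 0
  B[3] = 0 XOR 0 = 0
  B[4] = 0 XOR 0 = 0
  B[5] = 0 XOR 0 = 0
  B[6] = 0 XOR 0 = 0
  B[7] = 0 XOR 0 = 0
  B[8] = 0 XOR 1 = 1
  B[9] = 1 XOR 0 = 1
  B[10] = 1 XOR 0 = 1
  B[11] = 1 XOR 1 = 0
  B[12] = 0 XOR 1 = 1
  B[13] = 1 XOR 0 = 1
= 10000000111011 (8251 decimal)


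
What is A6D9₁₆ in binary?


Each hex digit → 4 binary bits:
  A = 1010
  6 = 0110
  D = 1101
  9 = 1001
Concatenate: 1010 0110 1101 1001
= 1010011011011001


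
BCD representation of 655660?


Each digit → 4-bit binary:
  6 → 0110
  5 → 0101
  5 → 0101
  6 → 0110
  6 → 0110
  0 → 0000
= 0110 0101 0101 0110 0110 0000


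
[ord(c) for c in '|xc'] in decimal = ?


String: '|xc'  (3 characters)
Per-character ASCII lookup:
  '|': special character: '|' = 124
  'x': lowercase starts at 97: 'x' = 97 + 23 = 120
  'c': lowercase starts at 97: 'c' = 97 + 2 = 99
= 124 120 99


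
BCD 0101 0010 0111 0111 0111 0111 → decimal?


Each 4-bit group → digit:
  0101 → 5
  0010 → 2
  0111 → 7
  0111 → 7
  0111 → 7
  0111 → 7
= 527777


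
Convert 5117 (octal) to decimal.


Positional values:
Position 0: 7 × 8^0 = 7
Position 1: 1 × 8^1 = 8
Position 2: 1 × 8^2 = 64
Position 3: 5 × 8^3 = 2560
Sum = 7 + 8 + 64 + 2560
= 2639


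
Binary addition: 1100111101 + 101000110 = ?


Align and add column by column (LSB to MSB, carry propagating):
  01100111101
+ 00101000110
  -----------
  col 0: 1 + 0 + 0 (carry in) = 1 → bit 1, carry out 0
  col 1: 0 + 1 + 0 (carry in) = 1 → bit 1, carry out 0
  col 2: 1 + 1 + 0 (carry in) = 2 → bit 0, carry out 1
  col 3: 1 + 0 + 1 (carry in) = 2 → bit 0, carry out 1
  col 4: 1 + 0 + 1 (carry in) = 2 → bit 0, carry out 1
  col 5: 1 + 0 + 1 (carry in) = 2 → bit 0, carry out 1
  col 6: 0 + 1 + 1 (carry in) = 2 → bit 0, carry out 1
  col 7: 0 + 0 + 1 (carry in) = 1 → bit 1, carry out 0
  col 8: 1 + 1 + 0 (carry in) = 2 → bit 0, carry out 1
  col 9: 1 + 0 + 1 (carry in) = 2 → bit 0, carry out 1
  col 10: 0 + 0 + 1 (carry in) = 1 → bit 1, carry out 0
Reading bits MSB→LSB: 10010000011
Strip leading zeros: 10010000011
= 10010000011


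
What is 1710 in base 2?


Divide by 2 repeatedly:
1710 ÷ 2 = 855 remainder 0
855 ÷ 2 = 427 remainder 1
427 ÷ 2 = 213 remainder 1
213 ÷ 2 = 106 remainder 1
106 ÷ 2 = 53 remainder 0
53 ÷ 2 = 26 remainder 1
26 ÷ 2 = 13 remainder 0
13 ÷ 2 = 6 remainder 1
6 ÷ 2 = 3 remainder 0
3 ÷ 2 = 1 remainder 1
1 ÷ 2 = 0 remainder 1
Reading remainders bottom-up:
= 11010101110


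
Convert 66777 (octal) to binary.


Each octal digit → 3 binary bits:
  6 = 110
  6 = 110
  7 = 111
  7 = 111
  7 = 111
Concatenate: 110 110 111 111 111
= 110110111111111


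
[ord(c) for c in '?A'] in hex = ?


String: '?A'  (2 characters)
Per-character ASCII lookup:
  '?': special character: '?' = 63 → 0x3F
  'A': uppercase starts at 65: 'A' = 65 + 0 = 65 → 0x41
= 0x3F 0x41


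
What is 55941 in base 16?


Divide by 16 repeatedly:
55941 ÷ 16 = 3496 remainder 5 (5)
3496 ÷ 16 = 218 remainder 8 (8)
218 ÷ 16 = 13 remainder 10 (A)
13 ÷ 16 = 0 remainder 13 (D)
Reading remainders bottom-up:
= 0xDA85


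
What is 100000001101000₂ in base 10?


Positional values:
Bit 3: 1 × 2^3 = 8
Bit 5: 1 × 2^5 = 32
Bit 6: 1 × 2^6 = 64
Bit 14: 1 × 2^14 = 16384
Sum = 8 + 32 + 64 + 16384
= 16488


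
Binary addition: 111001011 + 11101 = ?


Align and add column by column (LSB to MSB, carry propagating):
  0111001011
+ 0000011101
  ----------
  col 0: 1 + 1 + 0 (carry in) = 2 → bit 0, carry out 1
  col 1: 1 + 0 + 1 (carry in) = 2 → bit 0, carry out 1
  col 2: 0 + 1 + 1 (carry in) = 2 → bit 0, carry out 1
  col 3: 1 + 1 + 1 (carry in) = 3 → bit 1, carry out 1
  col 4: 0 + 1 + 1 (carry in) = 2 → bit 0, carry out 1
  col 5: 0 + 0 + 1 (carry in) = 1 → bit 1, carry out 0
  col 6: 1 + 0 + 0 (carry in) = 1 → bit 1, carry out 0
  col 7: 1 + 0 + 0 (carry in) = 1 → bit 1, carry out 0
  col 8: 1 + 0 + 0 (carry in) = 1 → bit 1, carry out 0
  col 9: 0 + 0 + 0 (carry in) = 0 → bit 0, carry out 0
Reading bits MSB→LSB: 0111101000
Strip leading zeros: 111101000
= 111101000


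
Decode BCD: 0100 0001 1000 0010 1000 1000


Each 4-bit group → digit:
  0100 → 4
  0001 → 1
  1000 → 8
  0010 → 2
  1000 → 8
  1000 → 8
= 418288


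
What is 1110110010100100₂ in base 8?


Group into 3-bit groups: 001110110010100100
  001 = 1
  110 = 6
  110 = 6
  010 = 2
  100 = 4
  100 = 4
= 0o166244


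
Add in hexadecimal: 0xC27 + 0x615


Align and add column by column (LSB to MSB, each column mod 16 with carry):
  0C27
+ 0615
  ----
  col 0: 7(7) + 5(5) + 0 (carry in) = 12 → C(12), carry out 0
  col 1: 2(2) + 1(1) + 0 (carry in) = 3 → 3(3), carry out 0
  col 2: C(12) + 6(6) + 0 (carry in) = 18 → 2(2), carry out 1
  col 3: 0(0) + 0(0) + 1 (carry in) = 1 → 1(1), carry out 0
Reading digits MSB→LSB: 123C
Strip leading zeros: 123C
= 0x123C


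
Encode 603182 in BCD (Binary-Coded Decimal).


Each digit → 4-bit binary:
  6 → 0110
  0 → 0000
  3 → 0011
  1 → 0001
  8 → 1000
  2 → 0010
= 0110 0000 0011 0001 1000 0010


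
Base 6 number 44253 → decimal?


Positional values (base 6):
  3 × 6^0 = 3 × 1 = 3
  5 × 6^1 = 5 × 6 = 30
  2 × 6^2 = 2 × 36 = 72
  4 × 6^3 = 4 × 216 = 864
  4 × 6^4 = 4 × 1296 = 5184
Sum = 3 + 30 + 72 + 864 + 5184
= 6153


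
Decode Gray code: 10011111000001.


Gray code: 10011111000001
MSB stays the same: 1
Each subsequent bit = prev_binary XOR current_gray:
  B[1] = 1 XOR 0 = 1
  B[2] = 1 XOR 0 = 1
  B[3] = 1 XOR 1 = 0
  B[4] = 0 XOR 1 = 1
  B[5] = 1 XOR 1 = 0
  B[6] = 0 XOR 1 = 1
  B[7] = 1 XOR 1 = 0
  B[8] = 0 XOR 0 = 0
  B[9] = 0 XOR 0 = 0
  B[10] = 0 XOR 0 = 0
  B[11] = 0 XOR 0 = 0
  B[12] = 0 XOR 0 = 0
  B[13] = 0 XOR 1 = 1
= 11101010000001 (14977 decimal)


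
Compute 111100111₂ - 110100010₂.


Align and subtract column by column (LSB to MSB, borrowing when needed):
  111100111
- 110100010
  ---------
  col 0: (1 - 0 borrow-in) - 0 → 1 - 0 = 1, borrow out 0
  col 1: (1 - 0 borrow-in) - 1 → 1 - 1 = 0, borrow out 0
  col 2: (1 - 0 borrow-in) - 0 → 1 - 0 = 1, borrow out 0
  col 3: (0 - 0 borrow-in) - 0 → 0 - 0 = 0, borrow out 0
  col 4: (0 - 0 borrow-in) - 0 → 0 - 0 = 0, borrow out 0
  col 5: (1 - 0 borrow-in) - 1 → 1 - 1 = 0, borrow out 0
  col 6: (1 - 0 borrow-in) - 0 → 1 - 0 = 1, borrow out 0
  col 7: (1 - 0 borrow-in) - 1 → 1 - 1 = 0, borrow out 0
  col 8: (1 - 0 borrow-in) - 1 → 1 - 1 = 0, borrow out 0
Reading bits MSB→LSB: 001000101
Strip leading zeros: 1000101
= 1000101


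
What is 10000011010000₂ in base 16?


Group into 4-bit nibbles: 0010000011010000
  0010 = 2
  0000 = 0
  1101 = D
  0000 = 0
= 0x20D0


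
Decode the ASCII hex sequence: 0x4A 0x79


Codes (hex): 0x4A 0x79
Per-code ASCII lookup:
  0x4A = 74  (range 65-90: uppercase, 74 - 65 = 9) → 'J'
  0x79 = 121  (range 97-122: lowercase, 121 - 97 = 24) → 'y'
= 'Jy'


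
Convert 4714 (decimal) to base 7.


Divide by 7 repeatedly:
4714 ÷ 7 = 673 remainder 3
673 ÷ 7 = 96 remainder 1
96 ÷ 7 = 13 remainder 5
13 ÷ 7 = 1 remainder 6
1 ÷ 7 = 0 remainder 1
Reading remainders bottom-up:
= 16513


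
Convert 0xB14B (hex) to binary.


Each hex digit → 4 binary bits:
  B = 1011
  1 = 0001
  4 = 0100
  B = 1011
Concatenate: 1011 0001 0100 1011
= 1011000101001011


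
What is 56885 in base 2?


Divide by 2 repeatedly:
56885 ÷ 2 = 28442 remainder 1
28442 ÷ 2 = 14221 remainder 0
14221 ÷ 2 = 7110 remainder 1
7110 ÷ 2 = 3555 remainder 0
3555 ÷ 2 = 1777 remainder 1
1777 ÷ 2 = 888 remainder 1
888 ÷ 2 = 444 remainder 0
444 ÷ 2 = 222 remainder 0
222 ÷ 2 = 111 remainder 0
111 ÷ 2 = 55 remainder 1
55 ÷ 2 = 27 remainder 1
27 ÷ 2 = 13 remainder 1
13 ÷ 2 = 6 remainder 1
6 ÷ 2 = 3 remainder 0
3 ÷ 2 = 1 remainder 1
1 ÷ 2 = 0 remainder 1
Reading remainders bottom-up:
= 1101111000110101


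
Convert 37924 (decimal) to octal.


Divide by 8 repeatedly:
37924 ÷ 8 = 4740 remainder 4
4740 ÷ 8 = 592 remainder 4
592 ÷ 8 = 74 remainder 0
74 ÷ 8 = 9 remainder 2
9 ÷ 8 = 1 remainder 1
1 ÷ 8 = 0 remainder 1
Reading remainders bottom-up:
= 0o112044


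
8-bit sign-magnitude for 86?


Sign bit: 0 (positive)
Magnitude: 86 = 1010110
= 01010110


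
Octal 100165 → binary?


Each octal digit → 3 binary bits:
  1 = 001
  0 = 000
  0 = 000
  1 = 001
  6 = 110
  5 = 101
Concatenate: 001 000 000 001 110 101
= 001000000001110101


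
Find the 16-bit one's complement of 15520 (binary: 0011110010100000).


Original: 0011110010100000
Invert all bits:
  bit 0: 0 → 1
  bit 1: 0 → 1
  bit 2: 1 → 0
  bit 3: 1 → 0
  bit 4: 1 → 0
  bit 5: 1 → 0
  bit 6: 0 → 1
  bit 7: 0 → 1
  bit 8: 1 → 0
  bit 9: 0 → 1
  bit 10: 1 → 0
  bit 11: 0 → 1
  bit 12: 0 → 1
  bit 13: 0 → 1
  bit 14: 0 → 1
  bit 15: 0 → 1
= 1100001101011111


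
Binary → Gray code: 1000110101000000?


Binary: 1000110101000000
Gray code: G = B XOR (B >> 1)
B >> 1 = 0100011010100000
1000110101000000 XOR 0100011010100000:
  1 XOR 0 = 1
  0 XOR 1 = 1
  0 XOR 0 = 0
  0 XOR 0 = 0
  1 XOR 0 = 1
  1 XOR 1 = 0
  0 XOR 1 = 1
  1 XOR 0 = 1
  0 XOR 1 = 1
  1 XOR 0 = 1
  0 XOR 1 = 1
  0 XOR 0 = 0
  0 XOR 0 = 0
  0 XOR 0 = 0
  0 XOR 0 = 0
  0 XOR 0 = 0
= 1100101111100000


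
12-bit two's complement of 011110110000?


Original: 011110110000
Step 1 - Invert all bits: 100001001111
Step 2 - Add 1: 100001001111 + 1
= 100001010000 (represents -1968)


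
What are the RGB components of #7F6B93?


Hex: #7F6B93
R = 7F₁₆ = 127
G = 6B₁₆ = 107
B = 93₁₆ = 147
= RGB(127, 107, 147)


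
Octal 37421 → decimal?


Positional values:
Position 0: 1 × 8^0 = 1
Position 1: 2 × 8^1 = 16
Position 2: 4 × 8^2 = 256
Position 3: 7 × 8^3 = 3584
Position 4: 3 × 8^4 = 12288
Sum = 1 + 16 + 256 + 3584 + 12288
= 16145


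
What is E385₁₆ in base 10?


Positional values:
Position 0: 5 × 16^0 = 5 × 1 = 5
Position 1: 8 × 16^1 = 8 × 16 = 128
Position 2: 3 × 16^2 = 3 × 256 = 768
Position 3: E × 16^3 = 14 × 4096 = 57344
Sum = 5 + 128 + 768 + 57344
= 58245


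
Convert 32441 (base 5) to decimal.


Positional values (base 5):
  1 × 5^0 = 1 × 1 = 1
  4 × 5^1 = 4 × 5 = 20
  4 × 5^2 = 4 × 25 = 100
  2 × 5^3 = 2 × 125 = 250
  3 × 5^4 = 3 × 625 = 1875
Sum = 1 + 20 + 100 + 250 + 1875
= 2246


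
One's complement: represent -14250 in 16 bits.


Original: 0011011110101010
Invert all bits:
  bit 0: 0 → 1
  bit 1: 0 → 1
  bit 2: 1 → 0
  bit 3: 1 → 0
  bit 4: 0 → 1
  bit 5: 1 → 0
  bit 6: 1 → 0
  bit 7: 1 → 0
  bit 8: 1 → 0
  bit 9: 0 → 1
  bit 10: 1 → 0
  bit 11: 0 → 1
  bit 12: 1 → 0
  bit 13: 0 → 1
  bit 14: 1 → 0
  bit 15: 0 → 1
= 1100100001010101


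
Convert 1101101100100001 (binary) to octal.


Group into 3-bit groups: 001101101100100001
  001 = 1
  101 = 5
  101 = 5
  100 = 4
  100 = 4
  001 = 1
= 0o155441


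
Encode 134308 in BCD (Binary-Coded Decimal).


Each digit → 4-bit binary:
  1 → 0001
  3 → 0011
  4 → 0100
  3 → 0011
  0 → 0000
  8 → 1000
= 0001 0011 0100 0011 0000 1000


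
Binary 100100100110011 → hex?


Group into 4-bit nibbles: 0100100100110011
  0100 = 4
  1001 = 9
  0011 = 3
  0011 = 3
= 0x4933


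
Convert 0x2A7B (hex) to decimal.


Positional values:
Position 0: B × 16^0 = 11 × 1 = 11
Position 1: 7 × 16^1 = 7 × 16 = 112
Position 2: A × 16^2 = 10 × 256 = 2560
Position 3: 2 × 16^3 = 2 × 4096 = 8192
Sum = 11 + 112 + 2560 + 8192
= 10875


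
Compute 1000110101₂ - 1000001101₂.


Align and subtract column by column (LSB to MSB, borrowing when needed):
  1000110101
- 1000001101
  ----------
  col 0: (1 - 0 borrow-in) - 1 → 1 - 1 = 0, borrow out 0
  col 1: (0 - 0 borrow-in) - 0 → 0 - 0 = 0, borrow out 0
  col 2: (1 - 0 borrow-in) - 1 → 1 - 1 = 0, borrow out 0
  col 3: (0 - 0 borrow-in) - 1 → borrow from next column: (0+2) - 1 = 1, borrow out 1
  col 4: (1 - 1 borrow-in) - 0 → 0 - 0 = 0, borrow out 0
  col 5: (1 - 0 borrow-in) - 0 → 1 - 0 = 1, borrow out 0
  col 6: (0 - 0 borrow-in) - 0 → 0 - 0 = 0, borrow out 0
  col 7: (0 - 0 borrow-in) - 0 → 0 - 0 = 0, borrow out 0
  col 8: (0 - 0 borrow-in) - 0 → 0 - 0 = 0, borrow out 0
  col 9: (1 - 0 borrow-in) - 1 → 1 - 1 = 0, borrow out 0
Reading bits MSB→LSB: 0000101000
Strip leading zeros: 101000
= 101000


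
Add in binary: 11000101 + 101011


Align and add column by column (LSB to MSB, carry propagating):
  011000101
+ 000101011
  ---------
  col 0: 1 + 1 + 0 (carry in) = 2 → bit 0, carry out 1
  col 1: 0 + 1 + 1 (carry in) = 2 → bit 0, carry out 1
  col 2: 1 + 0 + 1 (carry in) = 2 → bit 0, carry out 1
  col 3: 0 + 1 + 1 (carry in) = 2 → bit 0, carry out 1
  col 4: 0 + 0 + 1 (carry in) = 1 → bit 1, carry out 0
  col 5: 0 + 1 + 0 (carry in) = 1 → bit 1, carry out 0
  col 6: 1 + 0 + 0 (carry in) = 1 → bit 1, carry out 0
  col 7: 1 + 0 + 0 (carry in) = 1 → bit 1, carry out 0
  col 8: 0 + 0 + 0 (carry in) = 0 → bit 0, carry out 0
Reading bits MSB→LSB: 011110000
Strip leading zeros: 11110000
= 11110000


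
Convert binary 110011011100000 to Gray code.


Binary: 110011011100000
Gray code: G = B XOR (B >> 1)
B >> 1 = 011001101110000
110011011100000 XOR 011001101110000:
  1 XOR 0 = 1
  1 XOR 1 = 0
  0 XOR 1 = 1
  0 XOR 0 = 0
  1 XOR 0 = 1
  1 XOR 1 = 0
  0 XOR 1 = 1
  1 XOR 0 = 1
  1 XOR 1 = 0
  1 XOR 1 = 0
  0 XOR 1 = 1
  0 XOR 0 = 0
  0 XOR 0 = 0
  0 XOR 0 = 0
  0 XOR 0 = 0
= 101010110010000


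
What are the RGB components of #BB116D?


Hex: #BB116D
R = BB₁₆ = 187
G = 11₁₆ = 17
B = 6D₁₆ = 109
= RGB(187, 17, 109)


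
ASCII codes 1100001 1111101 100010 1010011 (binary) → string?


Codes (binary): 1100001 1111101 100010 1010011
Per-code ASCII lookup:
  1100001 = 97  (range 97-122: lowercase, 97 - 97 = 0) → 'a'
  1111101 = 125  (special character) → '}'
  100010 = 34  (special character) → '"'
  1010011 = 83  (range 65-90: uppercase, 83 - 65 = 18) → 'S'
= 'a}"S'


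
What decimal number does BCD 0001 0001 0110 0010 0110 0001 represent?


Each 4-bit group → digit:
  0001 → 1
  0001 → 1
  0110 → 6
  0010 → 2
  0110 → 6
  0001 → 1
= 116261


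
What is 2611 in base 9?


Divide by 9 repeatedly:
2611 ÷ 9 = 290 remainder 1
290 ÷ 9 = 32 remainder 2
32 ÷ 9 = 3 remainder 5
3 ÷ 9 = 0 remainder 3
Reading remainders bottom-up:
= 3521


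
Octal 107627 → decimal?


Positional values:
Position 0: 7 × 8^0 = 7
Position 1: 2 × 8^1 = 16
Position 2: 6 × 8^2 = 384
Position 3: 7 × 8^3 = 3584
Position 4: 0 × 8^4 = 0
Position 5: 1 × 8^5 = 32768
Sum = 7 + 16 + 384 + 3584 + 0 + 32768
= 36759


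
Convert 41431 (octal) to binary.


Each octal digit → 3 binary bits:
  4 = 100
  1 = 001
  4 = 100
  3 = 011
  1 = 001
Concatenate: 100 001 100 011 001
= 100001100011001


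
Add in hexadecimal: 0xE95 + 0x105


Align and add column by column (LSB to MSB, each column mod 16 with carry):
  0E95
+ 0105
  ----
  col 0: 5(5) + 5(5) + 0 (carry in) = 10 → A(10), carry out 0
  col 1: 9(9) + 0(0) + 0 (carry in) = 9 → 9(9), carry out 0
  col 2: E(14) + 1(1) + 0 (carry in) = 15 → F(15), carry out 0
  col 3: 0(0) + 0(0) + 0 (carry in) = 0 → 0(0), carry out 0
Reading digits MSB→LSB: 0F9A
Strip leading zeros: F9A
= 0xF9A


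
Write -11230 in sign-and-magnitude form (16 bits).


Sign bit: 1 (negative)
Magnitude: 11230 = 010101111011110
= 1010101111011110


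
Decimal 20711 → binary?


Divide by 2 repeatedly:
20711 ÷ 2 = 10355 remainder 1
10355 ÷ 2 = 5177 remainder 1
5177 ÷ 2 = 2588 remainder 1
2588 ÷ 2 = 1294 remainder 0
1294 ÷ 2 = 647 remainder 0
647 ÷ 2 = 323 remainder 1
323 ÷ 2 = 161 remainder 1
161 ÷ 2 = 80 remainder 1
80 ÷ 2 = 40 remainder 0
40 ÷ 2 = 20 remainder 0
20 ÷ 2 = 10 remainder 0
10 ÷ 2 = 5 remainder 0
5 ÷ 2 = 2 remainder 1
2 ÷ 2 = 1 remainder 0
1 ÷ 2 = 0 remainder 1
Reading remainders bottom-up:
= 101000011100111


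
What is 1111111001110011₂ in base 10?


Positional values:
Bit 0: 1 × 2^0 = 1
Bit 1: 1 × 2^1 = 2
Bit 4: 1 × 2^4 = 16
Bit 5: 1 × 2^5 = 32
Bit 6: 1 × 2^6 = 64
Bit 9: 1 × 2^9 = 512
Bit 10: 1 × 2^10 = 1024
Bit 11: 1 × 2^11 = 2048
Bit 12: 1 × 2^12 = 4096
Bit 13: 1 × 2^13 = 8192
Bit 14: 1 × 2^14 = 16384
Bit 15: 1 × 2^15 = 32768
Sum = 1 + 2 + 16 + 32 + 64 + 512 + 1024 + 2048 + 4096 + 8192 + 16384 + 32768
= 65139


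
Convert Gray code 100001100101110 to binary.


Gray code: 100001100101110
MSB stays the same: 1
Each subsequent bit = prev_binary XOR current_gray:
  B[1] = 1 XOR 0 = 1
  B[2] = 1 XOR 0 = 1
  B[3] = 1 XOR 0 = 1
  B[4] = 1 XOR 0 = 1
  B[5] = 1 XOR 1 = 0
  B[6] = 0 XOR 1 = 1
  B[7] = 1 XOR 0 = 1
  B[8] = 1 XOR 0 = 1
  B[9] = 1 XOR 1 = 0
  B[10] = 0 XOR 0 = 0
  B[11] = 0 XOR 1 = 1
  B[12] = 1 XOR 1 = 0
  B[13] = 0 XOR 1 = 1
  B[14] = 1 XOR 0 = 1
= 111110111001011 (32203 decimal)


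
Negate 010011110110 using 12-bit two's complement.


Original: 010011110110
Step 1 - Invert all bits: 101100001001
Step 2 - Add 1: 101100001001 + 1
= 101100001010 (represents -1270)


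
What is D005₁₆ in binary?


Each hex digit → 4 binary bits:
  D = 1101
  0 = 0000
  0 = 0000
  5 = 0101
Concatenate: 1101 0000 0000 0101
= 1101000000000101


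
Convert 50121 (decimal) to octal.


Divide by 8 repeatedly:
50121 ÷ 8 = 6265 remainder 1
6265 ÷ 8 = 783 remainder 1
783 ÷ 8 = 97 remainder 7
97 ÷ 8 = 12 remainder 1
12 ÷ 8 = 1 remainder 4
1 ÷ 8 = 0 remainder 1
Reading remainders bottom-up:
= 0o141711


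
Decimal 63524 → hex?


Divide by 16 repeatedly:
63524 ÷ 16 = 3970 remainder 4 (4)
3970 ÷ 16 = 248 remainder 2 (2)
248 ÷ 16 = 15 remainder 8 (8)
15 ÷ 16 = 0 remainder 15 (F)
Reading remainders bottom-up:
= 0xF824


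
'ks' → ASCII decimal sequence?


String: 'ks'  (2 characters)
Per-character ASCII lookup:
  'k': lowercase starts at 97: 'k' = 97 + 10 = 107
  's': lowercase starts at 97: 's' = 97 + 18 = 115
= 107 115


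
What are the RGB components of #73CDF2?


Hex: #73CDF2
R = 73₁₆ = 115
G = CD₁₆ = 205
B = F2₁₆ = 242
= RGB(115, 205, 242)


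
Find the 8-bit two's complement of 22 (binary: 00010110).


Original: 00010110
Step 1 - Invert all bits: 11101001
Step 2 - Add 1: 11101001 + 1
= 11101010 (represents -22)


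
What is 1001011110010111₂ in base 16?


Group into 4-bit nibbles: 1001011110010111
  1001 = 9
  0111 = 7
  1001 = 9
  0111 = 7
= 0x9797


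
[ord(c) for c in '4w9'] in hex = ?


String: '4w9'  (3 characters)
Per-character ASCII lookup:
  '4': digits start at 48: '4' = 48 + 4 = 52 → 0x34
  'w': lowercase starts at 97: 'w' = 97 + 22 = 119 → 0x77
  '9': digits start at 48: '9' = 48 + 9 = 57 → 0x39
= 0x34 0x77 0x39


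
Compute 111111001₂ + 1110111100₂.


Align and add column by column (LSB to MSB, carry propagating):
  00111111001
+ 01110111100
  -----------
  col 0: 1 + 0 + 0 (carry in) = 1 → bit 1, carry out 0
  col 1: 0 + 0 + 0 (carry in) = 0 → bit 0, carry out 0
  col 2: 0 + 1 + 0 (carry in) = 1 → bit 1, carry out 0
  col 3: 1 + 1 + 0 (carry in) = 2 → bit 0, carry out 1
  col 4: 1 + 1 + 1 (carry in) = 3 → bit 1, carry out 1
  col 5: 1 + 1 + 1 (carry in) = 3 → bit 1, carry out 1
  col 6: 1 + 0 + 1 (carry in) = 2 → bit 0, carry out 1
  col 7: 1 + 1 + 1 (carry in) = 3 → bit 1, carry out 1
  col 8: 1 + 1 + 1 (carry in) = 3 → bit 1, carry out 1
  col 9: 0 + 1 + 1 (carry in) = 2 → bit 0, carry out 1
  col 10: 0 + 0 + 1 (carry in) = 1 → bit 1, carry out 0
Reading bits MSB→LSB: 10110110101
Strip leading zeros: 10110110101
= 10110110101


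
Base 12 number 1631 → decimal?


Positional values (base 12):
  1 × 12^0 = 1 × 1 = 1
  3 × 12^1 = 3 × 12 = 36
  6 × 12^2 = 6 × 144 = 864
  1 × 12^3 = 1 × 1728 = 1728
Sum = 1 + 36 + 864 + 1728
= 2629


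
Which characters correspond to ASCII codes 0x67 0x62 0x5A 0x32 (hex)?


Codes (hex): 0x67 0x62 0x5A 0x32
Per-code ASCII lookup:
  0x67 = 103  (range 97-122: lowercase, 103 - 97 = 6) → 'g'
  0x62 = 98  (range 97-122: lowercase, 98 - 97 = 1) → 'b'
  0x5A = 90  (range 65-90: uppercase, 90 - 65 = 25) → 'Z'
  0x32 = 50  (range 48-57: digits, 50 - 48 = 2) → '2'
= 'gbZ2'


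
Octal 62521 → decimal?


Positional values:
Position 0: 1 × 8^0 = 1
Position 1: 2 × 8^1 = 16
Position 2: 5 × 8^2 = 320
Position 3: 2 × 8^3 = 1024
Position 4: 6 × 8^4 = 24576
Sum = 1 + 16 + 320 + 1024 + 24576
= 25937


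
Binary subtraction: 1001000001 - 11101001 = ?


Align and subtract column by column (LSB to MSB, borrowing when needed):
  1001000001
- 0011101001
  ----------
  col 0: (1 - 0 borrow-in) - 1 → 1 - 1 = 0, borrow out 0
  col 1: (0 - 0 borrow-in) - 0 → 0 - 0 = 0, borrow out 0
  col 2: (0 - 0 borrow-in) - 0 → 0 - 0 = 0, borrow out 0
  col 3: (0 - 0 borrow-in) - 1 → borrow from next column: (0+2) - 1 = 1, borrow out 1
  col 4: (0 - 1 borrow-in) - 0 → borrow from next column: (-1+2) - 0 = 1, borrow out 1
  col 5: (0 - 1 borrow-in) - 1 → borrow from next column: (-1+2) - 1 = 0, borrow out 1
  col 6: (1 - 1 borrow-in) - 1 → borrow from next column: (0+2) - 1 = 1, borrow out 1
  col 7: (0 - 1 borrow-in) - 1 → borrow from next column: (-1+2) - 1 = 0, borrow out 1
  col 8: (0 - 1 borrow-in) - 0 → borrow from next column: (-1+2) - 0 = 1, borrow out 1
  col 9: (1 - 1 borrow-in) - 0 → 0 - 0 = 0, borrow out 0
Reading bits MSB→LSB: 0101011000
Strip leading zeros: 101011000
= 101011000


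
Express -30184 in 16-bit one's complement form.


Original: 0111010111101000
Invert all bits:
  bit 0: 0 → 1
  bit 1: 1 → 0
  bit 2: 1 → 0
  bit 3: 1 → 0
  bit 4: 0 → 1
  bit 5: 1 → 0
  bit 6: 0 → 1
  bit 7: 1 → 0
  bit 8: 1 → 0
  bit 9: 1 → 0
  bit 10: 1 → 0
  bit 11: 0 → 1
  bit 12: 1 → 0
  bit 13: 0 → 1
  bit 14: 0 → 1
  bit 15: 0 → 1
= 1000101000010111


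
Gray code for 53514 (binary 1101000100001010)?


Binary: 1101000100001010
Gray code: G = B XOR (B >> 1)
B >> 1 = 0110100010000101
1101000100001010 XOR 0110100010000101:
  1 XOR 0 = 1
  1 XOR 1 = 0
  0 XOR 1 = 1
  1 XOR 0 = 1
  0 XOR 1 = 1
  0 XOR 0 = 0
  0 XOR 0 = 0
  1 XOR 0 = 1
  0 XOR 1 = 1
  0 XOR 0 = 0
  0 XOR 0 = 0
  0 XOR 0 = 0
  1 XOR 0 = 1
  0 XOR 1 = 1
  1 XOR 0 = 1
  0 XOR 1 = 1
= 1011100110001111


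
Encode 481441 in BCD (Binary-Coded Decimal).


Each digit → 4-bit binary:
  4 → 0100
  8 → 1000
  1 → 0001
  4 → 0100
  4 → 0100
  1 → 0001
= 0100 1000 0001 0100 0100 0001


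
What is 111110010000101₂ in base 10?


Positional values:
Bit 0: 1 × 2^0 = 1
Bit 2: 1 × 2^2 = 4
Bit 7: 1 × 2^7 = 128
Bit 10: 1 × 2^10 = 1024
Bit 11: 1 × 2^11 = 2048
Bit 12: 1 × 2^12 = 4096
Bit 13: 1 × 2^13 = 8192
Bit 14: 1 × 2^14 = 16384
Sum = 1 + 4 + 128 + 1024 + 2048 + 4096 + 8192 + 16384
= 31877


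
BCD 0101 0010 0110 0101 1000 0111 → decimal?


Each 4-bit group → digit:
  0101 → 5
  0010 → 2
  0110 → 6
  0101 → 5
  1000 → 8
  0111 → 7
= 526587


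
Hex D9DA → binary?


Each hex digit → 4 binary bits:
  D = 1101
  9 = 1001
  D = 1101
  A = 1010
Concatenate: 1101 1001 1101 1010
= 1101100111011010


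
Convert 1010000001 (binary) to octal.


Group into 3-bit groups: 001010000001
  001 = 1
  010 = 2
  000 = 0
  001 = 1
= 0o1201


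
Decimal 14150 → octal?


Divide by 8 repeatedly:
14150 ÷ 8 = 1768 remainder 6
1768 ÷ 8 = 221 remainder 0
221 ÷ 8 = 27 remainder 5
27 ÷ 8 = 3 remainder 3
3 ÷ 8 = 0 remainder 3
Reading remainders bottom-up:
= 0o33506


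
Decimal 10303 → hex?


Divide by 16 repeatedly:
10303 ÷ 16 = 643 remainder 15 (F)
643 ÷ 16 = 40 remainder 3 (3)
40 ÷ 16 = 2 remainder 8 (8)
2 ÷ 16 = 0 remainder 2 (2)
Reading remainders bottom-up:
= 0x283F


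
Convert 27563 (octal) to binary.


Each octal digit → 3 binary bits:
  2 = 010
  7 = 111
  5 = 101
  6 = 110
  3 = 011
Concatenate: 010 111 101 110 011
= 010111101110011


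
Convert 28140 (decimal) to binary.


Divide by 2 repeatedly:
28140 ÷ 2 = 14070 remainder 0
14070 ÷ 2 = 7035 remainder 0
7035 ÷ 2 = 3517 remainder 1
3517 ÷ 2 = 1758 remainder 1
1758 ÷ 2 = 879 remainder 0
879 ÷ 2 = 439 remainder 1
439 ÷ 2 = 219 remainder 1
219 ÷ 2 = 109 remainder 1
109 ÷ 2 = 54 remainder 1
54 ÷ 2 = 27 remainder 0
27 ÷ 2 = 13 remainder 1
13 ÷ 2 = 6 remainder 1
6 ÷ 2 = 3 remainder 0
3 ÷ 2 = 1 remainder 1
1 ÷ 2 = 0 remainder 1
Reading remainders bottom-up:
= 110110111101100


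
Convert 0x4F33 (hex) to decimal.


Positional values:
Position 0: 3 × 16^0 = 3 × 1 = 3
Position 1: 3 × 16^1 = 3 × 16 = 48
Position 2: F × 16^2 = 15 × 256 = 3840
Position 3: 4 × 16^3 = 4 × 4096 = 16384
Sum = 3 + 48 + 3840 + 16384
= 20275


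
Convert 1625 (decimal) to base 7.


Divide by 7 repeatedly:
1625 ÷ 7 = 232 remainder 1
232 ÷ 7 = 33 remainder 1
33 ÷ 7 = 4 remainder 5
4 ÷ 7 = 0 remainder 4
Reading remainders bottom-up:
= 4511


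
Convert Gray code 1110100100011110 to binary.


Gray code: 1110100100011110
MSB stays the same: 1
Each subsequent bit = prev_binary XOR current_gray:
  B[1] = 1 XOR 1 = 0
  B[2] = 0 XOR 1 = 1
  B[3] = 1 XOR 0 = 1
  B[4] = 1 XOR 1 = 0
  B[5] = 0 XOR 0 = 0
  B[6] = 0 XOR 0 = 0
  B[7] = 0 XOR 1 = 1
  B[8] = 1 XOR 0 = 1
  B[9] = 1 XOR 0 = 1
  B[10] = 1 XOR 0 = 1
  B[11] = 1 XOR 1 = 0
  B[12] = 0 XOR 1 = 1
  B[13] = 1 XOR 1 = 0
  B[14] = 0 XOR 1 = 1
  B[15] = 1 XOR 0 = 1
= 1011000111101011 (45547 decimal)


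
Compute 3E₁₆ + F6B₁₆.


Align and add column by column (LSB to MSB, each column mod 16 with carry):
  003E
+ 0F6B
  ----
  col 0: E(14) + B(11) + 0 (carry in) = 25 → 9(9), carry out 1
  col 1: 3(3) + 6(6) + 1 (carry in) = 10 → A(10), carry out 0
  col 2: 0(0) + F(15) + 0 (carry in) = 15 → F(15), carry out 0
  col 3: 0(0) + 0(0) + 0 (carry in) = 0 → 0(0), carry out 0
Reading digits MSB→LSB: 0FA9
Strip leading zeros: FA9
= 0xFA9


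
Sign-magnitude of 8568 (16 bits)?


Sign bit: 0 (positive)
Magnitude: 8568 = 010000101111000
= 0010000101111000


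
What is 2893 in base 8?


Divide by 8 repeatedly:
2893 ÷ 8 = 361 remainder 5
361 ÷ 8 = 45 remainder 1
45 ÷ 8 = 5 remainder 5
5 ÷ 8 = 0 remainder 5
Reading remainders bottom-up:
= 0o5515


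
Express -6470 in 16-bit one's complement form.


Original: 0001100101000110
Invert all bits:
  bit 0: 0 → 1
  bit 1: 0 → 1
  bit 2: 0 → 1
  bit 3: 1 → 0
  bit 4: 1 → 0
  bit 5: 0 → 1
  bit 6: 0 → 1
  bit 7: 1 → 0
  bit 8: 0 → 1
  bit 9: 1 → 0
  bit 10: 0 → 1
  bit 11: 0 → 1
  bit 12: 0 → 1
  bit 13: 1 → 0
  bit 14: 1 → 0
  bit 15: 0 → 1
= 1110011010111001


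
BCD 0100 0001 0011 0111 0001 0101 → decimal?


Each 4-bit group → digit:
  0100 → 4
  0001 → 1
  0011 → 3
  0111 → 7
  0001 → 1
  0101 → 5
= 413715


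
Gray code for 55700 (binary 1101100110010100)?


Binary: 1101100110010100
Gray code: G = B XOR (B >> 1)
B >> 1 = 0110110011001010
1101100110010100 XOR 0110110011001010:
  1 XOR 0 = 1
  1 XOR 1 = 0
  0 XOR 1 = 1
  1 XOR 0 = 1
  1 XOR 1 = 0
  0 XOR 1 = 1
  0 XOR 0 = 0
  1 XOR 0 = 1
  1 XOR 1 = 0
  0 XOR 1 = 1
  0 XOR 0 = 0
  1 XOR 0 = 1
  0 XOR 1 = 1
  1 XOR 0 = 1
  0 XOR 1 = 1
  0 XOR 0 = 0
= 1011010101011110


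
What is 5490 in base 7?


Divide by 7 repeatedly:
5490 ÷ 7 = 784 remainder 2
784 ÷ 7 = 112 remainder 0
112 ÷ 7 = 16 remainder 0
16 ÷ 7 = 2 remainder 2
2 ÷ 7 = 0 remainder 2
Reading remainders bottom-up:
= 22002


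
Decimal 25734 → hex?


Divide by 16 repeatedly:
25734 ÷ 16 = 1608 remainder 6 (6)
1608 ÷ 16 = 100 remainder 8 (8)
100 ÷ 16 = 6 remainder 4 (4)
6 ÷ 16 = 0 remainder 6 (6)
Reading remainders bottom-up:
= 0x6486


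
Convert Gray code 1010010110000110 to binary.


Gray code: 1010010110000110
MSB stays the same: 1
Each subsequent bit = prev_binary XOR current_gray:
  B[1] = 1 XOR 0 = 1
  B[2] = 1 XOR 1 = 0
  B[3] = 0 XOR 0 = 0
  B[4] = 0 XOR 0 = 0
  B[5] = 0 XOR 1 = 1
  B[6] = 1 XOR 0 = 1
  B[7] = 1 XOR 1 = 0
  B[8] = 0 XOR 1 = 1
  B[9] = 1 XOR 0 = 1
  B[10] = 1 XOR 0 = 1
  B[11] = 1 XOR 0 = 1
  B[12] = 1 XOR 0 = 1
  B[13] = 1 XOR 1 = 0
  B[14] = 0 XOR 1 = 1
  B[15] = 1 XOR 0 = 1
= 1100011011111011 (50939 decimal)


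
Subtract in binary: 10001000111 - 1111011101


Align and subtract column by column (LSB to MSB, borrowing when needed):
  10001000111
- 01111011101
  -----------
  col 0: (1 - 0 borrow-in) - 1 → 1 - 1 = 0, borrow out 0
  col 1: (1 - 0 borrow-in) - 0 → 1 - 0 = 1, borrow out 0
  col 2: (1 - 0 borrow-in) - 1 → 1 - 1 = 0, borrow out 0
  col 3: (0 - 0 borrow-in) - 1 → borrow from next column: (0+2) - 1 = 1, borrow out 1
  col 4: (0 - 1 borrow-in) - 1 → borrow from next column: (-1+2) - 1 = 0, borrow out 1
  col 5: (0 - 1 borrow-in) - 0 → borrow from next column: (-1+2) - 0 = 1, borrow out 1
  col 6: (1 - 1 borrow-in) - 1 → borrow from next column: (0+2) - 1 = 1, borrow out 1
  col 7: (0 - 1 borrow-in) - 1 → borrow from next column: (-1+2) - 1 = 0, borrow out 1
  col 8: (0 - 1 borrow-in) - 1 → borrow from next column: (-1+2) - 1 = 0, borrow out 1
  col 9: (0 - 1 borrow-in) - 1 → borrow from next column: (-1+2) - 1 = 0, borrow out 1
  col 10: (1 - 1 borrow-in) - 0 → 0 - 0 = 0, borrow out 0
Reading bits MSB→LSB: 00001101010
Strip leading zeros: 1101010
= 1101010


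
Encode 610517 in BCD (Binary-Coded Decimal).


Each digit → 4-bit binary:
  6 → 0110
  1 → 0001
  0 → 0000
  5 → 0101
  1 → 0001
  7 → 0111
= 0110 0001 0000 0101 0001 0111


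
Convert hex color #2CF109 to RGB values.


Hex: #2CF109
R = 2C₁₆ = 44
G = F1₁₆ = 241
B = 09₁₆ = 9
= RGB(44, 241, 9)


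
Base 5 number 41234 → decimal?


Positional values (base 5):
  4 × 5^0 = 4 × 1 = 4
  3 × 5^1 = 3 × 5 = 15
  2 × 5^2 = 2 × 25 = 50
  1 × 5^3 = 1 × 125 = 125
  4 × 5^4 = 4 × 625 = 2500
Sum = 4 + 15 + 50 + 125 + 2500
= 2694


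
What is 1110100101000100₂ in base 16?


Group into 4-bit nibbles: 1110100101000100
  1110 = E
  1001 = 9
  0100 = 4
  0100 = 4
= 0xE944


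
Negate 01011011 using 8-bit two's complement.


Original: 01011011
Step 1 - Invert all bits: 10100100
Step 2 - Add 1: 10100100 + 1
= 10100101 (represents -91)


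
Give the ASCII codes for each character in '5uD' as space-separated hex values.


String: '5uD'  (3 characters)
Per-character ASCII lookup:
  '5': digits start at 48: '5' = 48 + 5 = 53 → 0x35
  'u': lowercase starts at 97: 'u' = 97 + 20 = 117 → 0x75
  'D': uppercase starts at 65: 'D' = 65 + 3 = 68 → 0x44
= 0x35 0x75 0x44


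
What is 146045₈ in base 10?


Positional values:
Position 0: 5 × 8^0 = 5
Position 1: 4 × 8^1 = 32
Position 2: 0 × 8^2 = 0
Position 3: 6 × 8^3 = 3072
Position 4: 4 × 8^4 = 16384
Position 5: 1 × 8^5 = 32768
Sum = 5 + 32 + 0 + 3072 + 16384 + 32768
= 52261


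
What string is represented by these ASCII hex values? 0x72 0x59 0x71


Codes (hex): 0x72 0x59 0x71
Per-code ASCII lookup:
  0x72 = 114  (range 97-122: lowercase, 114 - 97 = 17) → 'r'
  0x59 = 89  (range 65-90: uppercase, 89 - 65 = 24) → 'Y'
  0x71 = 113  (range 97-122: lowercase, 113 - 97 = 16) → 'q'
= 'rYq'


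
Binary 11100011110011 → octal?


Group into 3-bit groups: 011100011110011
  011 = 3
  100 = 4
  011 = 3
  110 = 6
  011 = 3
= 0o34363


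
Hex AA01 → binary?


Each hex digit → 4 binary bits:
  A = 1010
  A = 1010
  0 = 0000
  1 = 0001
Concatenate: 1010 1010 0000 0001
= 1010101000000001


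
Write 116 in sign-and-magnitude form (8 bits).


Sign bit: 0 (positive)
Magnitude: 116 = 1110100
= 01110100


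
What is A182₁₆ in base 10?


Positional values:
Position 0: 2 × 16^0 = 2 × 1 = 2
Position 1: 8 × 16^1 = 8 × 16 = 128
Position 2: 1 × 16^2 = 1 × 256 = 256
Position 3: A × 16^3 = 10 × 4096 = 40960
Sum = 2 + 128 + 256 + 40960
= 41346


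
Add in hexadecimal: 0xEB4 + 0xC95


Align and add column by column (LSB to MSB, each column mod 16 with carry):
  0EB4
+ 0C95
  ----
  col 0: 4(4) + 5(5) + 0 (carry in) = 9 → 9(9), carry out 0
  col 1: B(11) + 9(9) + 0 (carry in) = 20 → 4(4), carry out 1
  col 2: E(14) + C(12) + 1 (carry in) = 27 → B(11), carry out 1
  col 3: 0(0) + 0(0) + 1 (carry in) = 1 → 1(1), carry out 0
Reading digits MSB→LSB: 1B49
Strip leading zeros: 1B49
= 0x1B49


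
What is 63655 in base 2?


Divide by 2 repeatedly:
63655 ÷ 2 = 31827 remainder 1
31827 ÷ 2 = 15913 remainder 1
15913 ÷ 2 = 7956 remainder 1
7956 ÷ 2 = 3978 remainder 0
3978 ÷ 2 = 1989 remainder 0
1989 ÷ 2 = 994 remainder 1
994 ÷ 2 = 497 remainder 0
497 ÷ 2 = 248 remainder 1
248 ÷ 2 = 124 remainder 0
124 ÷ 2 = 62 remainder 0
62 ÷ 2 = 31 remainder 0
31 ÷ 2 = 15 remainder 1
15 ÷ 2 = 7 remainder 1
7 ÷ 2 = 3 remainder 1
3 ÷ 2 = 1 remainder 1
1 ÷ 2 = 0 remainder 1
Reading remainders bottom-up:
= 1111100010100111


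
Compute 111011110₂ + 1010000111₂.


Align and add column by column (LSB to MSB, carry propagating):
  00111011110
+ 01010000111
  -----------
  col 0: 0 + 1 + 0 (carry in) = 1 → bit 1, carry out 0
  col 1: 1 + 1 + 0 (carry in) = 2 → bit 0, carry out 1
  col 2: 1 + 1 + 1 (carry in) = 3 → bit 1, carry out 1
  col 3: 1 + 0 + 1 (carry in) = 2 → bit 0, carry out 1
  col 4: 1 + 0 + 1 (carry in) = 2 → bit 0, carry out 1
  col 5: 0 + 0 + 1 (carry in) = 1 → bit 1, carry out 0
  col 6: 1 + 0 + 0 (carry in) = 1 → bit 1, carry out 0
  col 7: 1 + 1 + 0 (carry in) = 2 → bit 0, carry out 1
  col 8: 1 + 0 + 1 (carry in) = 2 → bit 0, carry out 1
  col 9: 0 + 1 + 1 (carry in) = 2 → bit 0, carry out 1
  col 10: 0 + 0 + 1 (carry in) = 1 → bit 1, carry out 0
Reading bits MSB→LSB: 10001100101
Strip leading zeros: 10001100101
= 10001100101


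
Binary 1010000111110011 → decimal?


Positional values:
Bit 0: 1 × 2^0 = 1
Bit 1: 1 × 2^1 = 2
Bit 4: 1 × 2^4 = 16
Bit 5: 1 × 2^5 = 32
Bit 6: 1 × 2^6 = 64
Bit 7: 1 × 2^7 = 128
Bit 8: 1 × 2^8 = 256
Bit 13: 1 × 2^13 = 8192
Bit 15: 1 × 2^15 = 32768
Sum = 1 + 2 + 16 + 32 + 64 + 128 + 256 + 8192 + 32768
= 41459


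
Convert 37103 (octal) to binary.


Each octal digit → 3 binary bits:
  3 = 011
  7 = 111
  1 = 001
  0 = 000
  3 = 011
Concatenate: 011 111 001 000 011
= 011111001000011


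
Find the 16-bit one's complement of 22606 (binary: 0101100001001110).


Original: 0101100001001110
Invert all bits:
  bit 0: 0 → 1
  bit 1: 1 → 0
  bit 2: 0 → 1
  bit 3: 1 → 0
  bit 4: 1 → 0
  bit 5: 0 → 1
  bit 6: 0 → 1
  bit 7: 0 → 1
  bit 8: 0 → 1
  bit 9: 1 → 0
  bit 10: 0 → 1
  bit 11: 0 → 1
  bit 12: 1 → 0
  bit 13: 1 → 0
  bit 14: 1 → 0
  bit 15: 0 → 1
= 1010011110110001


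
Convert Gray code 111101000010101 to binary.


Gray code: 111101000010101
MSB stays the same: 1
Each subsequent bit = prev_binary XOR current_gray:
  B[1] = 1 XOR 1 = 0
  B[2] = 0 XOR 1 = 1
  B[3] = 1 XOR 1 = 0
  B[4] = 0 XOR 0 = 0
  B[5] = 0 XOR 1 = 1
  B[6] = 1 XOR 0 = 1
  B[7] = 1 XOR 0 = 1
  B[8] = 1 XOR 0 = 1
  B[9] = 1 XOR 0 = 1
  B[10] = 1 XOR 1 = 0
  B[11] = 0 XOR 0 = 0
  B[12] = 0 XOR 1 = 1
  B[13] = 1 XOR 0 = 1
  B[14] = 1 XOR 1 = 0
= 101001111100110 (21478 decimal)


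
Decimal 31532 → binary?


Divide by 2 repeatedly:
31532 ÷ 2 = 15766 remainder 0
15766 ÷ 2 = 7883 remainder 0
7883 ÷ 2 = 3941 remainder 1
3941 ÷ 2 = 1970 remainder 1
1970 ÷ 2 = 985 remainder 0
985 ÷ 2 = 492 remainder 1
492 ÷ 2 = 246 remainder 0
246 ÷ 2 = 123 remainder 0
123 ÷ 2 = 61 remainder 1
61 ÷ 2 = 30 remainder 1
30 ÷ 2 = 15 remainder 0
15 ÷ 2 = 7 remainder 1
7 ÷ 2 = 3 remainder 1
3 ÷ 2 = 1 remainder 1
1 ÷ 2 = 0 remainder 1
Reading remainders bottom-up:
= 111101100101100
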